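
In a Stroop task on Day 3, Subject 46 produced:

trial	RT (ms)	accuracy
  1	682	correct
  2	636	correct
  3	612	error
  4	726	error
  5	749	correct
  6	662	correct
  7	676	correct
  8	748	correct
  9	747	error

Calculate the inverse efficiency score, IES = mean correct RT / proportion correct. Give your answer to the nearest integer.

1038 ms

Correct trials (n=6): 682, 636, 749, 662, 676, 748
Mean correct RT = 4153/6 = 692.1667 ms
Proportion correct = 6/9
IES = 692.1667 / (6/9) = 1038.250 ms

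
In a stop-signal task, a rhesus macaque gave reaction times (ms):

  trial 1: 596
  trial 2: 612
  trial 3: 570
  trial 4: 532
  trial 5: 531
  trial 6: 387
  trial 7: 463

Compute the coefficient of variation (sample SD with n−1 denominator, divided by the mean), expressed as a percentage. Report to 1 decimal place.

n = 7, Σ = 3691, M = 527.2857
Σ(x−M)² = 37571.429; s = √(37571.429/6) = 79.1322
CV = 79.1322 / 527.2857 = 0.15007 = 15.007%

15.0%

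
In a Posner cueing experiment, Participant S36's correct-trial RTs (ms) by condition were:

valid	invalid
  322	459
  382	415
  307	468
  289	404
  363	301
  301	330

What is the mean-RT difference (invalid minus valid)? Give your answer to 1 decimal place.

M(valid) = 1964/6 = 327.333
M(invalid) = 2377/6 = 396.167
Difference = 396.167 − 327.333 = 68.833 ms

68.8 ms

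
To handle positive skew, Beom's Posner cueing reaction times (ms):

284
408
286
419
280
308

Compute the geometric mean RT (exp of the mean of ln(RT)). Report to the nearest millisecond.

326 ms

ln(RT): 5.6490, 6.0113, 5.6560, 6.0379, 5.6348, 5.7301
Mean ln(RT) = 34.7190/6 = 5.78650
Geometric mean = exp(5.78650) = 325.87 ms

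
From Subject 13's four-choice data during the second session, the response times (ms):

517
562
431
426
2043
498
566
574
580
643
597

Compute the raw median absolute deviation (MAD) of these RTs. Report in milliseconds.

Sorted: 426, 431, 498, 517, 562, 566, 574, 580, 597, 643, 2043 → median = 566
|x − 566|: 49, 4, 135, 140, 1477, 68, 0, 8, 14, 77, 31
Sorted deviations: 0, 4, 8, 14, 31, 49, 68, 77, 135, 140, 1477 → MAD = 49

49 ms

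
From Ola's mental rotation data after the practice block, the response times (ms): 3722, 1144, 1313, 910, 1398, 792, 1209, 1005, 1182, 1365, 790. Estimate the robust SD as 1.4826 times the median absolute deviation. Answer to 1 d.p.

271.3 ms

Sorted: 790, 792, 910, 1005, 1144, 1182, 1209, 1313, 1365, 1398, 3722 → median = 1182
|x − 1182| sorted: 0, 27, 38, 131, 177, 183, 216, 272, 390, 392, 2540 → MAD = 183
Robust SD ≈ 1.4826 × 183 = 271.316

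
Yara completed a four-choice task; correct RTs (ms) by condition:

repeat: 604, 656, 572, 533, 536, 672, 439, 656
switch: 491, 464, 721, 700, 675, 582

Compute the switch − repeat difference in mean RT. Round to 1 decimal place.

22.0 ms

M(repeat) = 4668/8 = 583.500
M(switch) = 3633/6 = 605.500
Difference = 605.500 − 583.500 = 22.000 ms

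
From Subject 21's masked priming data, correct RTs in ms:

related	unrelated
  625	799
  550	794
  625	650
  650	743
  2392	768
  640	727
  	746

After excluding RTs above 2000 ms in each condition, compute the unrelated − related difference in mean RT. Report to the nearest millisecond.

129 ms

related: exclude 2392
M(related) = 3090/5 = 618.000
M(unrelated) = 5227/7 = 746.714
Difference = 746.714 − 618.000 = 128.714 ms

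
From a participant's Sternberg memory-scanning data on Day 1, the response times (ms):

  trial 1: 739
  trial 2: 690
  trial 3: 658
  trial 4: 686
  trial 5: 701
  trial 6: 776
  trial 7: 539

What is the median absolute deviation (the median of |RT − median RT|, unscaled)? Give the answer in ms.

32 ms

Sorted: 539, 658, 686, 690, 701, 739, 776 → median = 690
|x − 690|: 49, 0, 32, 4, 11, 86, 151
Sorted deviations: 0, 4, 11, 32, 49, 86, 151 → MAD = 32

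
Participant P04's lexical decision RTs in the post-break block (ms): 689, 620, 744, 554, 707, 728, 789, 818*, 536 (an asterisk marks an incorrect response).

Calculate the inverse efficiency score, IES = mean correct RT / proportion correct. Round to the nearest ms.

755 ms

Correct trials (n=8): 689, 620, 744, 554, 707, 728, 789, 536
Mean correct RT = 5367/8 = 670.8750 ms
Proportion correct = 8/9
IES = 670.8750 / (8/9) = 754.734 ms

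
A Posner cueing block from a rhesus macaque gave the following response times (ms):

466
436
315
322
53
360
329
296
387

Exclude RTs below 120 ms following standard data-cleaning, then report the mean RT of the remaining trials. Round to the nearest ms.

Excluded: 53
Retained (n=8): Σ = 2911
Mean = 2911/8 = 363.8750

364 ms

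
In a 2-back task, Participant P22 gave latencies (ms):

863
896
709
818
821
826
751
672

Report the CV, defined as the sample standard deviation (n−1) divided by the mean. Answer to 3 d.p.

0.097

n = 8, Σ = 6356, M = 794.5000
Σ(x−M)² = 41450.000; s = √(41450.000/7) = 76.9508
CV = 76.9508 / 794.5000 = 0.09685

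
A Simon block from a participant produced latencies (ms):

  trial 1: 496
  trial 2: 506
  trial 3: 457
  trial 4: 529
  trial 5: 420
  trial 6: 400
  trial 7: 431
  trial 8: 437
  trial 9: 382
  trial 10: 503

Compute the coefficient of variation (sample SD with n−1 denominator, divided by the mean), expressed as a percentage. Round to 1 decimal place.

n = 10, Σ = 4561, M = 456.1000
Σ(x−M)² = 22532.900; s = √(22532.900/9) = 50.0365
CV = 50.0365 / 456.1000 = 0.10971 = 10.971%

11.0%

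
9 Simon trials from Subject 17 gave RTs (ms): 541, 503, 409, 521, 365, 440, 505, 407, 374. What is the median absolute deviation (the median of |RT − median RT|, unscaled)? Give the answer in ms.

Sorted: 365, 374, 407, 409, 440, 503, 505, 521, 541 → median = 440
|x − 440|: 101, 63, 31, 81, 75, 0, 65, 33, 66
Sorted deviations: 0, 31, 33, 63, 65, 66, 75, 81, 101 → MAD = 65

65 ms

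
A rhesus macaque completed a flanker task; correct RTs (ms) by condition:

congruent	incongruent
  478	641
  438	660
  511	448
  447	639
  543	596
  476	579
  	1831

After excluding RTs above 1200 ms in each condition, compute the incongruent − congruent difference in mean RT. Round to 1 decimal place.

incongruent: exclude 1831
M(congruent) = 2893/6 = 482.167
M(incongruent) = 3563/6 = 593.833
Difference = 593.833 − 482.167 = 111.667 ms

111.7 ms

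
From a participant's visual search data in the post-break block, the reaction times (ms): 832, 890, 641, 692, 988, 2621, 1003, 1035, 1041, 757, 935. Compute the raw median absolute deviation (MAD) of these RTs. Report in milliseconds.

103 ms

Sorted: 641, 692, 757, 832, 890, 935, 988, 1003, 1035, 1041, 2621 → median = 935
|x − 935|: 103, 45, 294, 243, 53, 1686, 68, 100, 106, 178, 0
Sorted deviations: 0, 45, 53, 68, 100, 103, 106, 178, 243, 294, 1686 → MAD = 103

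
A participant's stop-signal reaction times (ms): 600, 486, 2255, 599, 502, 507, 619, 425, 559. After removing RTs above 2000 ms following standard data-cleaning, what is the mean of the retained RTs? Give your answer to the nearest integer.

537 ms

Excluded: 2255
Retained (n=8): Σ = 4297
Mean = 4297/8 = 537.1250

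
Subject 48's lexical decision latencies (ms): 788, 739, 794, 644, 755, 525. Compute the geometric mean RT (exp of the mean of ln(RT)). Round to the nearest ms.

ln(RT): 6.6695, 6.6053, 6.6771, 6.4677, 6.6267, 6.2634
Mean ln(RT) = 39.3097/6 = 6.55162
Geometric mean = exp(6.55162) = 700.37 ms

700 ms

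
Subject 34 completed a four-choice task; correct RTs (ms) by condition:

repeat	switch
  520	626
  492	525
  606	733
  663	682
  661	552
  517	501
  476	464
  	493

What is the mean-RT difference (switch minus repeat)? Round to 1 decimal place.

9.9 ms

M(repeat) = 3935/7 = 562.143
M(switch) = 4576/8 = 572.000
Difference = 572.000 − 562.143 = 9.857 ms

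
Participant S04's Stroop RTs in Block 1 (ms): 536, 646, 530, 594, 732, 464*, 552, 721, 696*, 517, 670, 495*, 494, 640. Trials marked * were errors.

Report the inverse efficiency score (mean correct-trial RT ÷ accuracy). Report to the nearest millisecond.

767 ms

Correct trials (n=11): 536, 646, 530, 594, 732, 552, 721, 517, 670, 494, 640
Mean correct RT = 6632/11 = 602.9091 ms
Proportion correct = 11/14
IES = 602.9091 / (11/14) = 767.339 ms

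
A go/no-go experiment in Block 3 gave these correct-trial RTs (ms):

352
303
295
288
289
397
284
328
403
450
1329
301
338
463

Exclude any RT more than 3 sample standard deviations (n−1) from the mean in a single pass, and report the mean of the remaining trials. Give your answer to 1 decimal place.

345.5 ms

n = 14, ΣRT = 5820, M = 415.714
Σ(x−M)² = 945958.86; s = √(945958.86/13) = 269.752
Cutoffs: 415.714 ± 3·269.752 → [-393.5, 1225.0]
Outside: 1329 → excluded.
Retained (n=13): Σ = 4491, mean = 4491/13 = 345.462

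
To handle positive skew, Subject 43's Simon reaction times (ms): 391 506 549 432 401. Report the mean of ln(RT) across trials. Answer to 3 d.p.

6.113

ln(RT): 5.9687, 6.2265, 6.3081, 6.0684, 5.9940
Σ ln(RT) = 30.5657
Mean = 30.5657/5 = 6.11315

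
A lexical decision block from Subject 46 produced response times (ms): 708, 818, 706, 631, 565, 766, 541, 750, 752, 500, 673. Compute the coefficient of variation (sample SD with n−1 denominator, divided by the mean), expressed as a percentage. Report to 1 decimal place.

15.2%

n = 11, Σ = 7410, M = 673.6364
Σ(x−M)² = 104934.545; s = √(104934.545/10) = 102.4376
CV = 102.4376 / 673.6364 = 0.15207 = 15.207%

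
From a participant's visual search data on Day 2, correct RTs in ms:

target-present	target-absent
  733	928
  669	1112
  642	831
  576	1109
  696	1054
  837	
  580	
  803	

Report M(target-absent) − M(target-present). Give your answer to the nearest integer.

315 ms

M(target-present) = 5536/8 = 692.000
M(target-absent) = 5034/5 = 1006.800
Difference = 1006.800 − 692.000 = 314.800 ms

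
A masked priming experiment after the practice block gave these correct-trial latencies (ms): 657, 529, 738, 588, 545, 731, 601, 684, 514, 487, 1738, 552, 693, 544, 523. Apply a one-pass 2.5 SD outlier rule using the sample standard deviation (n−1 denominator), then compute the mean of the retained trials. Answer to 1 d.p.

599.0 ms

n = 15, ΣRT = 10124, M = 674.933
Σ(x−M)² = 1305722.93; s = √(1305722.93/14) = 305.395
Cutoffs: 674.933 ± 2.5·305.395 → [-88.6, 1438.4]
Outside: 1738 → excluded.
Retained (n=14): Σ = 8386, mean = 8386/14 = 599.000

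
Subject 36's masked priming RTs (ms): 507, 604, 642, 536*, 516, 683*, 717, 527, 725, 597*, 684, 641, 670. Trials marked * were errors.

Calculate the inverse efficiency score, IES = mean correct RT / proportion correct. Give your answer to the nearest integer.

810 ms

Correct trials (n=10): 507, 604, 642, 516, 717, 527, 725, 684, 641, 670
Mean correct RT = 6233/10 = 623.3000 ms
Proportion correct = 10/13
IES = 623.3000 / (10/13) = 810.290 ms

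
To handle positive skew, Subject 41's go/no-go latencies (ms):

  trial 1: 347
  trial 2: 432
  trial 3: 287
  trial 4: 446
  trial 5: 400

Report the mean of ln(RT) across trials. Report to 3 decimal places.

5.934

ln(RT): 5.8493, 6.0684, 5.6595, 6.1003, 5.9915
Σ ln(RT) = 29.6690
Mean = 29.6690/5 = 5.93380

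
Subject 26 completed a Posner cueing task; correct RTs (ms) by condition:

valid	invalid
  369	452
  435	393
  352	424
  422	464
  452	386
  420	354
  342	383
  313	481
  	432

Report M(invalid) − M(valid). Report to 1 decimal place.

M(valid) = 3105/8 = 388.125
M(invalid) = 3769/9 = 418.778
Difference = 418.778 − 388.125 = 30.653 ms

30.7 ms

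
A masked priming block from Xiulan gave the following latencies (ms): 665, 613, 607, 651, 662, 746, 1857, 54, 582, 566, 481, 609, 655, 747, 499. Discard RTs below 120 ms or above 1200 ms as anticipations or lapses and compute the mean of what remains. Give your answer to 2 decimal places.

Excluded: 54, 1857
Retained (n=13): Σ = 8083
Mean = 8083/13 = 621.7692

621.77 ms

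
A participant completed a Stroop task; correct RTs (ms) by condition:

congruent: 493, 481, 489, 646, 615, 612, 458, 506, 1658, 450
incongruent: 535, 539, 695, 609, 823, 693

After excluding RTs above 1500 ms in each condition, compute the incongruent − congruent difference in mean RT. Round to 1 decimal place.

congruent: exclude 1658
M(congruent) = 4750/9 = 527.778
M(incongruent) = 3894/6 = 649.000
Difference = 649.000 − 527.778 = 121.222 ms

121.2 ms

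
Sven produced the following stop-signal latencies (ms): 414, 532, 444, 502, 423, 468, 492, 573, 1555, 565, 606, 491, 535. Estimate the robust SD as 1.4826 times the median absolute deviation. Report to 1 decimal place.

Sorted: 414, 423, 444, 468, 491, 492, 502, 532, 535, 565, 573, 606, 1555 → median = 502
|x − 502| sorted: 0, 10, 11, 30, 33, 34, 58, 63, 71, 79, 88, 104, 1053 → MAD = 58
Robust SD ≈ 1.4826 × 58 = 85.991

86.0 ms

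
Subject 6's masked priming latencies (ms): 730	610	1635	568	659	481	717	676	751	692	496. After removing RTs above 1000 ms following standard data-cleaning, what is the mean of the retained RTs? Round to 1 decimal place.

Excluded: 1635
Retained (n=10): Σ = 6380
Mean = 6380/10 = 638.0000

638.0 ms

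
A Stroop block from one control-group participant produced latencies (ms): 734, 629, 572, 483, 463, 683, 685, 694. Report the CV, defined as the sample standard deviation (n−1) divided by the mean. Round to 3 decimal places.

n = 8, Σ = 4943, M = 617.8750
Σ(x−M)² = 72432.875; s = √(72432.875/7) = 101.7229
CV = 101.7229 / 617.8750 = 0.16463

0.165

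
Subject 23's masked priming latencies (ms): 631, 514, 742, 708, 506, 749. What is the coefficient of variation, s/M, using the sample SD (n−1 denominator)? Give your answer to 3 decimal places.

n = 6, Σ = 3850, M = 641.6667
Σ(x−M)² = 60805.333; s = √(60805.333/5) = 110.2772
CV = 110.2772 / 641.6667 = 0.17186

0.172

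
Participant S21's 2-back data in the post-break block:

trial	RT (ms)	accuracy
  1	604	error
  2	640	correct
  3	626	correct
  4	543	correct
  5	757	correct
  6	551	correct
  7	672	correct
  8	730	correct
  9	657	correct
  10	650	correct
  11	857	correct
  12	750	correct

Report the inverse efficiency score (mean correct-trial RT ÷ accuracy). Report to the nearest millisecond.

Correct trials (n=11): 640, 626, 543, 757, 551, 672, 730, 657, 650, 857, 750
Mean correct RT = 7433/11 = 675.7273 ms
Proportion correct = 11/12
IES = 675.7273 / (11/12) = 737.157 ms

737 ms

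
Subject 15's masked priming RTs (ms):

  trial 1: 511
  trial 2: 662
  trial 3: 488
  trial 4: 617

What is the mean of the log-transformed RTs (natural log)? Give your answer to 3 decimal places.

6.337

ln(RT): 6.2364, 6.4953, 6.1903, 6.4249
Σ ln(RT) = 25.3468
Mean = 25.3468/4 = 6.33670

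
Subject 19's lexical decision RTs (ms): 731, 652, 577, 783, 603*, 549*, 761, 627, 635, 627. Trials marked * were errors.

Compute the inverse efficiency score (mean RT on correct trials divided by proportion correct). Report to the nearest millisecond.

843 ms

Correct trials (n=8): 731, 652, 577, 783, 761, 627, 635, 627
Mean correct RT = 5393/8 = 674.1250 ms
Proportion correct = 8/10
IES = 674.1250 / (8/10) = 842.656 ms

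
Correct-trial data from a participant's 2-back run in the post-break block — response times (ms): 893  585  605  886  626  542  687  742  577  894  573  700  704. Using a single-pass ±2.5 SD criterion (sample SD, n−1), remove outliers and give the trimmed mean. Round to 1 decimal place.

n = 13, ΣRT = 9014, M = 693.385
Σ(x−M)² = 194809.08; s = √(194809.08/12) = 127.413
Cutoffs: 693.385 ± 2.5·127.413 → [374.9, 1011.9]
No RTs fall outside the cutoffs; all 13 retained. Mean = 9014/13 = 693.385

693.4 ms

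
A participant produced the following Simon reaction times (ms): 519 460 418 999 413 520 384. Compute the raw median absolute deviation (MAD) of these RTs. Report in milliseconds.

Sorted: 384, 413, 418, 460, 519, 520, 999 → median = 460
|x − 460|: 59, 0, 42, 539, 47, 60, 76
Sorted deviations: 0, 42, 47, 59, 60, 76, 539 → MAD = 59

59 ms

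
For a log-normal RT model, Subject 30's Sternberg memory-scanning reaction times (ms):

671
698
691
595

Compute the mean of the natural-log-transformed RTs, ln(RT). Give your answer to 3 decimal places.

ln(RT): 6.5088, 6.5482, 6.5381, 6.3886
Σ ln(RT) = 25.9837
Mean = 25.9837/4 = 6.49592

6.496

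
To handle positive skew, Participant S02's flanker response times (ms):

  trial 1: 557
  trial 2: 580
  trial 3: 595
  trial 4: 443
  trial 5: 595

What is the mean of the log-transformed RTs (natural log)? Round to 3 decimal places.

6.311

ln(RT): 6.3226, 6.3630, 6.3886, 6.0936, 6.3886
Σ ln(RT) = 31.5563
Mean = 31.5563/5 = 6.31126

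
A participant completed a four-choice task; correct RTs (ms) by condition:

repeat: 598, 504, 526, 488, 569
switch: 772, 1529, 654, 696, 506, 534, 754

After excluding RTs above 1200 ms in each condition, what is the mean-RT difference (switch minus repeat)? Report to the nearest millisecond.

116 ms

switch: exclude 1529
M(repeat) = 2685/5 = 537.000
M(switch) = 3916/6 = 652.667
Difference = 652.667 − 537.000 = 115.667 ms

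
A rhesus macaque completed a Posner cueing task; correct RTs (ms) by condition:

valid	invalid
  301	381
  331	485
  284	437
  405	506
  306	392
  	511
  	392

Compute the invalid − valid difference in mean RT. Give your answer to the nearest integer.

118 ms

M(valid) = 1627/5 = 325.400
M(invalid) = 3104/7 = 443.429
Difference = 443.429 − 325.400 = 118.029 ms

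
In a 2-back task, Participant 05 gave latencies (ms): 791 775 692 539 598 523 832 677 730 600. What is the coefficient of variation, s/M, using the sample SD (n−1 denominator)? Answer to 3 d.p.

0.160

n = 10, Σ = 6757, M = 675.7000
Σ(x−M)² = 104572.100; s = √(104572.100/9) = 107.7920
CV = 107.7920 / 675.7000 = 0.15953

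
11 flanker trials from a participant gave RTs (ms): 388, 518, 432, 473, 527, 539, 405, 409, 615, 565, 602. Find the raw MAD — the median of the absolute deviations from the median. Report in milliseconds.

84 ms

Sorted: 388, 405, 409, 432, 473, 518, 527, 539, 565, 602, 615 → median = 518
|x − 518|: 130, 0, 86, 45, 9, 21, 113, 109, 97, 47, 84
Sorted deviations: 0, 9, 21, 45, 47, 84, 86, 97, 109, 113, 130 → MAD = 84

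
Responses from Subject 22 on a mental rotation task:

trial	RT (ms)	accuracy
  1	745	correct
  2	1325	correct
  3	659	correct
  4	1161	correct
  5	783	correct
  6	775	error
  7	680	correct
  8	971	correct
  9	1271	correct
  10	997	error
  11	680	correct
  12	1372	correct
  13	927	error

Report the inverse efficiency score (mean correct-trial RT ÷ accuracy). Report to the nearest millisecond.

Correct trials (n=10): 745, 1325, 659, 1161, 783, 680, 971, 1271, 680, 1372
Mean correct RT = 9647/10 = 964.7000 ms
Proportion correct = 10/13
IES = 964.7000 / (10/13) = 1254.110 ms

1254 ms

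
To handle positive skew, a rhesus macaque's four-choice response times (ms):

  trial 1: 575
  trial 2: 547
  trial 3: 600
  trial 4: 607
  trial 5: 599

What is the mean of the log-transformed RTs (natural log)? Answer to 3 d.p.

ln(RT): 6.3544, 6.3044, 6.3969, 6.4085, 6.3953
Σ ln(RT) = 31.8595
Mean = 31.8595/5 = 6.37191

6.372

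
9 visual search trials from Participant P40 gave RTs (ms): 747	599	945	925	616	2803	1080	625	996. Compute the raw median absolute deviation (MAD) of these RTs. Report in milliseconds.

Sorted: 599, 616, 625, 747, 925, 945, 996, 1080, 2803 → median = 925
|x − 925|: 178, 326, 20, 0, 309, 1878, 155, 300, 71
Sorted deviations: 0, 20, 71, 155, 178, 300, 309, 326, 1878 → MAD = 178

178 ms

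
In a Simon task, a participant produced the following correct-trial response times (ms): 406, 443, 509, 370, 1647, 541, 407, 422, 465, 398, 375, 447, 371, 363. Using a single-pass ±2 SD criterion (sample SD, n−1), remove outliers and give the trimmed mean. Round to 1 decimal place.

n = 14, ΣRT = 7164, M = 511.714
Σ(x−M)² = 1424640.86; s = √(1424640.86/13) = 331.040
Cutoffs: 511.714 ± 2·331.040 → [-150.4, 1173.8]
Outside: 1647 → excluded.
Retained (n=13): Σ = 5517, mean = 5517/13 = 424.385

424.4 ms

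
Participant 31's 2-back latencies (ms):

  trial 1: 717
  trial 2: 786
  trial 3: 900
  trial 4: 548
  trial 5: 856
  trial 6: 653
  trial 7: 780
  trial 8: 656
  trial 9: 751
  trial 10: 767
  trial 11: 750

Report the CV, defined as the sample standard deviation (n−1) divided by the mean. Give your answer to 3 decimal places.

n = 11, Σ = 8164, M = 742.1818
Σ(x−M)² = 95687.636; s = √(95687.636/10) = 97.8201
CV = 97.8201 / 742.1818 = 0.13180

0.132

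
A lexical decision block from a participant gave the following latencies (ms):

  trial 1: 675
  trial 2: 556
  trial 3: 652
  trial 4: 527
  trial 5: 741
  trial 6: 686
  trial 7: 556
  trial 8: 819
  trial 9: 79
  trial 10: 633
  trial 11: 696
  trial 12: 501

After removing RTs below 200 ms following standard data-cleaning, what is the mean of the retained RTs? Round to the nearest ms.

Excluded: 79
Retained (n=11): Σ = 7042
Mean = 7042/11 = 640.1818

640 ms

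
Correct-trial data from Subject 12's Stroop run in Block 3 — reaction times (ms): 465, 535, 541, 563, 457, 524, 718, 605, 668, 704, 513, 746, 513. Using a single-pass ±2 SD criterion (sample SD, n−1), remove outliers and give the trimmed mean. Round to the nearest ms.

n = 13, ΣRT = 7552, M = 580.923
Σ(x−M)² = 114636.92; s = √(114636.92/12) = 97.740
Cutoffs: 580.923 ± 2·97.740 → [385.4, 776.4]
No RTs fall outside the cutoffs; all 13 retained. Mean = 7552/13 = 580.923

581 ms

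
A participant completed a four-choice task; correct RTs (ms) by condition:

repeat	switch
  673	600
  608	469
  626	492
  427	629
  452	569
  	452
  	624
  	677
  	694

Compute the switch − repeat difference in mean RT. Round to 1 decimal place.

21.2 ms

M(repeat) = 2786/5 = 557.200
M(switch) = 5206/9 = 578.444
Difference = 578.444 − 557.200 = 21.244 ms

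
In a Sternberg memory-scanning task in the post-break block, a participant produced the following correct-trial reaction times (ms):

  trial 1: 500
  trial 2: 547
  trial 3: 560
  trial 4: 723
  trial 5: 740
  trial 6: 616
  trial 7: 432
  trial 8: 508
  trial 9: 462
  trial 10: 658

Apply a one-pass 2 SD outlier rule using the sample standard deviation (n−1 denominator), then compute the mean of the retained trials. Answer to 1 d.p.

n = 10, ΣRT = 5746, M = 574.600
Σ(x−M)² = 102038.40; s = √(102038.40/9) = 106.478
Cutoffs: 574.600 ± 2·106.478 → [361.6, 787.6]
No RTs fall outside the cutoffs; all 10 retained. Mean = 5746/10 = 574.600

574.6 ms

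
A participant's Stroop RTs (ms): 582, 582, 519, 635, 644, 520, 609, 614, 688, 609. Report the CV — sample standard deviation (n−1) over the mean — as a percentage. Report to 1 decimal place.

8.8%

n = 10, Σ = 6002, M = 600.2000
Σ(x−M)² = 24871.600; s = √(24871.600/9) = 52.5691
CV = 52.5691 / 600.2000 = 0.08759 = 8.759%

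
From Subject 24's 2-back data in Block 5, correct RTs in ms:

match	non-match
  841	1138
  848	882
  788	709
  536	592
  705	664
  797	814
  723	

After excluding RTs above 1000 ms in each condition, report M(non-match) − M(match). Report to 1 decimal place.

-16.1 ms

non-match: exclude 1138
M(match) = 5238/7 = 748.286
M(non-match) = 3661/5 = 732.200
Difference = 732.200 − 748.286 = -16.086 ms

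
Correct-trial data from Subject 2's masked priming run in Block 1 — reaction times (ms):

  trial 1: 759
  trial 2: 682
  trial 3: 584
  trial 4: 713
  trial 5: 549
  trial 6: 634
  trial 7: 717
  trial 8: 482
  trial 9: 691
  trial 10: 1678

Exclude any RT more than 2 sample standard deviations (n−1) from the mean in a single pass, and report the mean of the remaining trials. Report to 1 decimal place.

n = 10, ΣRT = 7489, M = 748.900
Σ(x−M)² = 1025052.90; s = √(1025052.90/9) = 337.483
Cutoffs: 748.900 ± 2·337.483 → [73.9, 1423.9]
Outside: 1678 → excluded.
Retained (n=9): Σ = 5811, mean = 5811/9 = 645.667

645.7 ms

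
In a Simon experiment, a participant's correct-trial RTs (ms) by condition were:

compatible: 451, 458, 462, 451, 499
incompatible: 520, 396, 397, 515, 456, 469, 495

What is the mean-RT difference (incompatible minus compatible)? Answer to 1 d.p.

-0.2 ms

M(compatible) = 2321/5 = 464.200
M(incompatible) = 3248/7 = 464.000
Difference = 464.000 − 464.200 = -0.200 ms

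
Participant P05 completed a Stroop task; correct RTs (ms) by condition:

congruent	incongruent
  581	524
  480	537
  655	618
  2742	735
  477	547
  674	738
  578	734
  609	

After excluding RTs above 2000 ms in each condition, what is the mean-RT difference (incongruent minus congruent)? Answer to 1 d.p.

54.1 ms

congruent: exclude 2742
M(congruent) = 4054/7 = 579.143
M(incongruent) = 4433/7 = 633.286
Difference = 633.286 − 579.143 = 54.143 ms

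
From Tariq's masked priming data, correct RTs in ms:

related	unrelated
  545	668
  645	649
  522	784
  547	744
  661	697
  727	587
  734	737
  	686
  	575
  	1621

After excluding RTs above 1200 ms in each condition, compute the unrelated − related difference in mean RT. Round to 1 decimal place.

unrelated: exclude 1621
M(related) = 4381/7 = 625.857
M(unrelated) = 6127/9 = 680.778
Difference = 680.778 − 625.857 = 54.921 ms

54.9 ms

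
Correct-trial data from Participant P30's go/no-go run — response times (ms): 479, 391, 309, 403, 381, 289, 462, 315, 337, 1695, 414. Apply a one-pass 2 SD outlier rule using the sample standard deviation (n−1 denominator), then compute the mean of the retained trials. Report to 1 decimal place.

378.0 ms

n = 11, ΣRT = 5475, M = 497.727
Σ(x−M)² = 1614496.18; s = √(1614496.18/10) = 401.808
Cutoffs: 497.727 ± 2·401.808 → [-305.9, 1301.3]
Outside: 1695 → excluded.
Retained (n=10): Σ = 3780, mean = 3780/10 = 378.000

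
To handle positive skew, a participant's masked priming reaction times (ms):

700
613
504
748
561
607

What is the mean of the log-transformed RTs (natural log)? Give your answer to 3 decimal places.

6.425

ln(RT): 6.5511, 6.4184, 6.2226, 6.6174, 6.3297, 6.4085
Σ ln(RT) = 38.5477
Mean = 38.5477/6 = 6.42461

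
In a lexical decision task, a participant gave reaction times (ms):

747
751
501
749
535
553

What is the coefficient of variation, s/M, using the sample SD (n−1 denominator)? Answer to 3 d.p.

n = 6, Σ = 3836, M = 639.3333
Σ(x−M)² = 73563.333; s = √(73563.333/5) = 121.2958
CV = 121.2958 / 639.3333 = 0.18972

0.190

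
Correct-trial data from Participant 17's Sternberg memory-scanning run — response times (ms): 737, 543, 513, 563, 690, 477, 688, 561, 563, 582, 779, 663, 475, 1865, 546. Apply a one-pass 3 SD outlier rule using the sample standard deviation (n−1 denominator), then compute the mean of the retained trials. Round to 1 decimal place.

n = 15, ΣRT = 10245, M = 683.000
Σ(x−M)² = 1616584.00; s = √(1616584.00/14) = 339.809
Cutoffs: 683.000 ± 3·339.809 → [-336.4, 1702.4]
Outside: 1865 → excluded.
Retained (n=14): Σ = 8380, mean = 8380/14 = 598.571

598.6 ms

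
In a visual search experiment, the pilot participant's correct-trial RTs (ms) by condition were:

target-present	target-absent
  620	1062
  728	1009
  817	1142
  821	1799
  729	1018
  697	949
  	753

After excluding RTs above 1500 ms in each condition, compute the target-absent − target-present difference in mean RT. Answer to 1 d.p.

253.5 ms

target-absent: exclude 1799
M(target-present) = 4412/6 = 735.333
M(target-absent) = 5933/6 = 988.833
Difference = 988.833 − 735.333 = 253.500 ms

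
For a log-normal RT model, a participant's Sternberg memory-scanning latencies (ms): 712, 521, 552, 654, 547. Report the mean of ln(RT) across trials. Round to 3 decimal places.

ln(RT): 6.5681, 6.2558, 6.3135, 6.4831, 6.3044
Σ ln(RT) = 31.9249
Mean = 31.9249/5 = 6.38499

6.385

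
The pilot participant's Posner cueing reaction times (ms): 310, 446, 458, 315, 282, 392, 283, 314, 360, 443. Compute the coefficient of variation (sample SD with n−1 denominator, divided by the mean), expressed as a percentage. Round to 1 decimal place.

n = 10, Σ = 3603, M = 360.3000
Σ(x−M)² = 43566.100; s = √(43566.100/9) = 69.5750
CV = 69.5750 / 360.3000 = 0.19310 = 19.310%

19.3%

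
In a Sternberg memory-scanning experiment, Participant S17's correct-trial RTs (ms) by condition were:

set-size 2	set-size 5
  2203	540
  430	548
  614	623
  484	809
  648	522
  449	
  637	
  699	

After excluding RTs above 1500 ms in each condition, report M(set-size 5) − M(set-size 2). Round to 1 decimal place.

set-size 2: exclude 2203
M(set-size 2) = 3961/7 = 565.857
M(set-size 5) = 3042/5 = 608.400
Difference = 608.400 − 565.857 = 42.543 ms

42.5 ms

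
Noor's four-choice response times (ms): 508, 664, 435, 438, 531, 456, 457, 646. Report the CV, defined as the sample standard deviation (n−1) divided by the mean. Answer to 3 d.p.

0.177

n = 8, Σ = 4135, M = 516.8750
Σ(x−M)² = 58812.875; s = √(58812.875/7) = 91.6615
CV = 91.6615 / 516.8750 = 0.17734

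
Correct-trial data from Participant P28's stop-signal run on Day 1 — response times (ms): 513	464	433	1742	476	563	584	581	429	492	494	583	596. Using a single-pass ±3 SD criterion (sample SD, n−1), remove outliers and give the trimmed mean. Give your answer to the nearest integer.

n = 13, ΣRT = 7950, M = 611.538
Σ(x−M)² = 1426195.23; s = √(1426195.23/12) = 344.746
Cutoffs: 611.538 ± 3·344.746 → [-422.7, 1645.8]
Outside: 1742 → excluded.
Retained (n=12): Σ = 6208, mean = 6208/12 = 517.333

517 ms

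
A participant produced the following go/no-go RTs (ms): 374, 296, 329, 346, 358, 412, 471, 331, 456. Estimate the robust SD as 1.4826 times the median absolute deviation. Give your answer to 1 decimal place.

Sorted: 296, 329, 331, 346, 358, 374, 412, 456, 471 → median = 358
|x − 358| sorted: 0, 12, 16, 27, 29, 54, 62, 98, 113 → MAD = 29
Robust SD ≈ 1.4826 × 29 = 42.995

43.0 ms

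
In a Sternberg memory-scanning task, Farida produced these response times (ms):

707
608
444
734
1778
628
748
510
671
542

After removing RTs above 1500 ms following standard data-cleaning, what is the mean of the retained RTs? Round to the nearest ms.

621 ms

Excluded: 1778
Retained (n=9): Σ = 5592
Mean = 5592/9 = 621.3333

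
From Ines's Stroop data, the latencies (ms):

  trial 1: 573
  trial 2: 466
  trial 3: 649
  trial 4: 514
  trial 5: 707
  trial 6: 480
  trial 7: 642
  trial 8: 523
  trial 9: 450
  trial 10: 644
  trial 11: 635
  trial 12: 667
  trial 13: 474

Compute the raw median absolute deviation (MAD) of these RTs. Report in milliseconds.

Sorted: 450, 466, 474, 480, 514, 523, 573, 635, 642, 644, 649, 667, 707 → median = 573
|x − 573|: 0, 107, 76, 59, 134, 93, 69, 50, 123, 71, 62, 94, 99
Sorted deviations: 0, 50, 59, 62, 69, 71, 76, 93, 94, 99, 107, 123, 134 → MAD = 76

76 ms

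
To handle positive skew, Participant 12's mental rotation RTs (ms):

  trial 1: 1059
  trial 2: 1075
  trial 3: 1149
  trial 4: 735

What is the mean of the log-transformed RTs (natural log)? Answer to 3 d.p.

ln(RT): 6.9651, 6.9801, 7.0466, 6.5999
Σ ln(RT) = 27.5917
Mean = 27.5917/4 = 6.89792

6.898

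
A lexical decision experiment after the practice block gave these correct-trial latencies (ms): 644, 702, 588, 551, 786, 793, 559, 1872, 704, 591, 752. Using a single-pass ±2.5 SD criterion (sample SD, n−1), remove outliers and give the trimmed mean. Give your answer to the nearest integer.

n = 11, ΣRT = 8542, M = 776.545
Σ(x−M)² = 1397544.73; s = √(1397544.73/10) = 373.837
Cutoffs: 776.545 ± 2.5·373.837 → [-158.0, 1711.1]
Outside: 1872 → excluded.
Retained (n=10): Σ = 6670, mean = 6670/10 = 667.000

667 ms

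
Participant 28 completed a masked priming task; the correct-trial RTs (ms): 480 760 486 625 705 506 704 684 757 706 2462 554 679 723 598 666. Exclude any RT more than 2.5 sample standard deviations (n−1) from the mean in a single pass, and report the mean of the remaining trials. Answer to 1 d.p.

n = 16, ΣRT = 12095, M = 755.938
Σ(x−M)² = 3233064.94; s = √(3233064.94/15) = 464.260
Cutoffs: 755.938 ± 2.5·464.260 → [-404.7, 1916.6]
Outside: 2462 → excluded.
Retained (n=15): Σ = 9633, mean = 9633/15 = 642.200

642.2 ms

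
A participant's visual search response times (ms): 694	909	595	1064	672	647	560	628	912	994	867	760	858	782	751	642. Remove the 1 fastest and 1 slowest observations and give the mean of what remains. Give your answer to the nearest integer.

765 ms

Sorted: 560, 595, 628, 642, 647, 672, 694, 751, 760, 782, 858, 867, 909, 912, 994, 1064
Drop lowest 1 (560) and highest 1 (1064)
Remaining (n=14): Σ = 10711, mean = 10711/14 = 765.071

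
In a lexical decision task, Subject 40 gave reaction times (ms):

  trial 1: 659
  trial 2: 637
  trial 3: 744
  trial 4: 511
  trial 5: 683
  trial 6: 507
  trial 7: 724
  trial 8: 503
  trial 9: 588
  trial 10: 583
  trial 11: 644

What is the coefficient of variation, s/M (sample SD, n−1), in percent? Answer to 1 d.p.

n = 11, Σ = 6783, M = 616.6364
Σ(x−M)² = 73154.545; s = √(73154.545/10) = 85.5304
CV = 85.5304 / 616.6364 = 0.13870 = 13.870%

13.9%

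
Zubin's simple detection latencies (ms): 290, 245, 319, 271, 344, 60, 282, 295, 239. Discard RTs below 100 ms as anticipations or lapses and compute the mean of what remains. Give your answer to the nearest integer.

Excluded: 60
Retained (n=8): Σ = 2285
Mean = 2285/8 = 285.6250

286 ms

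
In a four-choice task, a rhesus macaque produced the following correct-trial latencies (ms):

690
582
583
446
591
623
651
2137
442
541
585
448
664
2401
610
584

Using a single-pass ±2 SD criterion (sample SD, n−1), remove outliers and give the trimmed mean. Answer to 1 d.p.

574.3 ms

n = 16, ΣRT = 12578, M = 786.125
Σ(x−M)² = 5143555.75; s = √(5143555.75/15) = 585.580
Cutoffs: 786.125 ± 2·585.580 → [-385.0, 1957.3]
Outside: 2137, 2401 → excluded.
Retained (n=14): Σ = 8040, mean = 8040/14 = 574.286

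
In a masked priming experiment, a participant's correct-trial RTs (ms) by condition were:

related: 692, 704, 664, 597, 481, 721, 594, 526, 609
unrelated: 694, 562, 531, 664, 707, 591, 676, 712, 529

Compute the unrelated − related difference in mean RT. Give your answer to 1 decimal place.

M(related) = 5588/9 = 620.889
M(unrelated) = 5666/9 = 629.556
Difference = 629.556 − 620.889 = 8.667 ms

8.7 ms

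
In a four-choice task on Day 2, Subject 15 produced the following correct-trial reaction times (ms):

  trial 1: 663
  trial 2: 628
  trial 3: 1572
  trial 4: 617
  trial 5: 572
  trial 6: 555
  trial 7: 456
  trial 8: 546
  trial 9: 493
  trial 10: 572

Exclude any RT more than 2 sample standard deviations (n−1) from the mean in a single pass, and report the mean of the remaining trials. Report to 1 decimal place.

n = 10, ΣRT = 6674, M = 667.400
Σ(x−M)² = 943092.40; s = √(943092.40/9) = 323.710
Cutoffs: 667.400 ± 2·323.710 → [20.0, 1314.8]
Outside: 1572 → excluded.
Retained (n=9): Σ = 5102, mean = 5102/9 = 566.889

566.9 ms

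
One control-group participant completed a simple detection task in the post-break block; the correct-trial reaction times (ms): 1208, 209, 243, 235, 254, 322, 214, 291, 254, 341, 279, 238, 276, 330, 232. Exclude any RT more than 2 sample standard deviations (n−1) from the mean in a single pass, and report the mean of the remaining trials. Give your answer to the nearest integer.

266 ms

n = 15, ΣRT = 4926, M = 328.400
Σ(x−M)² = 852379.60; s = √(852379.60/14) = 246.747
Cutoffs: 328.400 ± 2·246.747 → [-165.1, 821.9]
Outside: 1208 → excluded.
Retained (n=14): Σ = 3718, mean = 3718/14 = 265.571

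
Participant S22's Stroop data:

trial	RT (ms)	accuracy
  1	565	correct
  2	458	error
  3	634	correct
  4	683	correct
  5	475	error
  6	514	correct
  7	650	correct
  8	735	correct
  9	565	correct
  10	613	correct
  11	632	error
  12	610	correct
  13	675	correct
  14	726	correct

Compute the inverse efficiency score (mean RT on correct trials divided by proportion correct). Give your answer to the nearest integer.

806 ms

Correct trials (n=11): 565, 634, 683, 514, 650, 735, 565, 613, 610, 675, 726
Mean correct RT = 6970/11 = 633.6364 ms
Proportion correct = 11/14
IES = 633.6364 / (11/14) = 806.446 ms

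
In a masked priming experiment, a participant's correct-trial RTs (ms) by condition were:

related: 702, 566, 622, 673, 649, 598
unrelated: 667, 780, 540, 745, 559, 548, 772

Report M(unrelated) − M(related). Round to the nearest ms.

24 ms

M(related) = 3810/6 = 635.000
M(unrelated) = 4611/7 = 658.714
Difference = 658.714 − 635.000 = 23.714 ms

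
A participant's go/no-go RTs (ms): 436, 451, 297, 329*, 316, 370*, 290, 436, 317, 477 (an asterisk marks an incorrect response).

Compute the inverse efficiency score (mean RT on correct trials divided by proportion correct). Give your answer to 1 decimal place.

471.9 ms

Correct trials (n=8): 436, 451, 297, 316, 290, 436, 317, 477
Mean correct RT = 3020/8 = 377.5000 ms
Proportion correct = 8/10
IES = 377.5000 / (8/10) = 471.875 ms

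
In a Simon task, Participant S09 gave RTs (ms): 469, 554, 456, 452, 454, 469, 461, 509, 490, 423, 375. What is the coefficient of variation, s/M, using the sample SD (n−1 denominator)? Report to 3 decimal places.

0.098

n = 11, Σ = 5112, M = 464.7273
Σ(x−M)² = 20764.182; s = √(20764.182/10) = 45.5677
CV = 45.5677 / 464.7273 = 0.09805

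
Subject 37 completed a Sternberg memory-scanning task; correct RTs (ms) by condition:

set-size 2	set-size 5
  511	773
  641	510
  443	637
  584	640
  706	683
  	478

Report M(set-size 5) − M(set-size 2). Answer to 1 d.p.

43.2 ms

M(set-size 2) = 2885/5 = 577.000
M(set-size 5) = 3721/6 = 620.167
Difference = 620.167 − 577.000 = 43.167 ms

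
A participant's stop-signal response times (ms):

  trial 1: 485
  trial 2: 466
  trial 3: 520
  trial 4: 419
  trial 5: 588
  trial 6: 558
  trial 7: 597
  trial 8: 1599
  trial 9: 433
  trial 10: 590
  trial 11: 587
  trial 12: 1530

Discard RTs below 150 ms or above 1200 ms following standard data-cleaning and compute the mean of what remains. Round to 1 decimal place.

Excluded: 1530, 1599
Retained (n=10): Σ = 5243
Mean = 5243/10 = 524.3000

524.3 ms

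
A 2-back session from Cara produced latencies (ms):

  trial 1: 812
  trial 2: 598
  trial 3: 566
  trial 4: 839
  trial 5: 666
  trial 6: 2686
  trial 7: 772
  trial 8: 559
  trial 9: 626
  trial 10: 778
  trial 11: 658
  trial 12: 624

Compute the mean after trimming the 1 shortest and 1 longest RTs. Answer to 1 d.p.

693.9 ms

Sorted: 559, 566, 598, 624, 626, 658, 666, 772, 778, 812, 839, 2686
Drop lowest 1 (559) and highest 1 (2686)
Remaining (n=10): Σ = 6939, mean = 6939/10 = 693.900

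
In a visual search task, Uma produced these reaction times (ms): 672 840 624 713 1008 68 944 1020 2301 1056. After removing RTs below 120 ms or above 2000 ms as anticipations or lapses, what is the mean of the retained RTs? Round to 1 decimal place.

859.6 ms

Excluded: 68, 2301
Retained (n=8): Σ = 6877
Mean = 6877/8 = 859.6250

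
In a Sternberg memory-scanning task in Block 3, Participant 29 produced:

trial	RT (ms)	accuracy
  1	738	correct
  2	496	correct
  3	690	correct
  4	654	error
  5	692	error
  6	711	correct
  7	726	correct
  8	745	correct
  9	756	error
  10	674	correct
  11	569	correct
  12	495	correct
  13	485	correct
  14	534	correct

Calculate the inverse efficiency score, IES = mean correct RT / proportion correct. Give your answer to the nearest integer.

Correct trials (n=11): 738, 496, 690, 711, 726, 745, 674, 569, 495, 485, 534
Mean correct RT = 6863/11 = 623.9091 ms
Proportion correct = 11/14
IES = 623.9091 / (11/14) = 794.066 ms

794 ms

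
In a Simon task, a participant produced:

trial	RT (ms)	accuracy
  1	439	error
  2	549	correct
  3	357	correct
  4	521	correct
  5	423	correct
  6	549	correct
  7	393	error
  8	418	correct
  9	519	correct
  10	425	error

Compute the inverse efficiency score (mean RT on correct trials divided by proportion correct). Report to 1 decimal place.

Correct trials (n=7): 549, 357, 521, 423, 549, 418, 519
Mean correct RT = 3336/7 = 476.5714 ms
Proportion correct = 7/10
IES = 476.5714 / (7/10) = 680.816 ms

680.8 ms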